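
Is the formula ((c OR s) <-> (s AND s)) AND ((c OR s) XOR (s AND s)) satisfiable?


Check all 4 assignments over {c, s}:
c | s | φ
---------
F | F | F
T | F | F
F | T | F
T | T | F
No assignment makes the formula true.

Unsatisfiable.


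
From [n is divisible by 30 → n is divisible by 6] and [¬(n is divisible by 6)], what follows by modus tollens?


Modus tollens: from (P → Q) and ¬Q, infer ¬P.
Q = 'n is divisible by 6' is denied; since P → Q, P must also fail.

Not (n is divisible by 30).


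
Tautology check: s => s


Build the truth table over {s}:
s | φ
-----
False | True
True | True
Every row evaluates to true.

Yes, it is a tautology.


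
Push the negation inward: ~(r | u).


De Morgan: the negation of a disjunction is the conjunction of the negations.
Distribute ~ across |, flipping it to &, and negate each literal.

(~r) & (~u)


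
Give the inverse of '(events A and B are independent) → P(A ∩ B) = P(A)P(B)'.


The inverse of (P → Q) is (¬P → ¬Q). It is equivalent to the converse, not to the original.
Here P = '(events A and B are independent)' and Q = 'P(A ∩ B) = P(A)P(B)'.

If not ((events A and B are independent)), then not (P(A ∩ B) = P(A)P(B)).


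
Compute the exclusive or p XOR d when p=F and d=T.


Exclusive or is true when exactly one operand is true.
Substitute: p=F, d=T.
F XOR T evaluates to T.

T


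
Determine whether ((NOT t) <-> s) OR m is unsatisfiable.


Truth table over {m, s, t}:
m | s | t | φ
-------------
F | F | F | F
T | F | F | T
F | T | F | T
T | T | F | T
F | F | T | T
T | F | T | T
F | T | T | F
T | T | T | T
Satisfying assignment at row 2: m=T, s=F, t=F gives T.

No, it is not a contradiction.


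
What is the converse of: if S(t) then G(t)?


The converse of (P → Q) is (Q → P). It is not in general equivalent to the original.
Here P = 'S(t)' and Q = 'G(t)'.

If G(t), then S(t).


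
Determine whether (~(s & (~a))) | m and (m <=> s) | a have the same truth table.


Compare truth tables:
a | m | s | φ | ψ
-----------------
False | False | False | True | True
True | False | False | True | True
False | True | False | True | False
True | True | False | True | True
False | False | True | False | False
True | False | True | True | True
False | True | True | True | True
True | True | True | True | True
They differ at row 3 (a=False, m=True, s=False): φ=True but ψ=False.

No, they are not logically equivalent.


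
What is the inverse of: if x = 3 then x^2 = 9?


The inverse of (P → Q) is (¬P → ¬Q). It is equivalent to the converse, not to the original.
Here P = 'x = 3' and Q = 'x^2 = 9'.

If not (x = 3), then not (x^2 = 9).


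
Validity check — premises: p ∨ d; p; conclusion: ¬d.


This is affirming a disjunct (fallacy). There exist truth assignments where the premises are all true but the conclusion is false.

Invalid.


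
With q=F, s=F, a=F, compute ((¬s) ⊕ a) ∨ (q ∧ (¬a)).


Substitute q=F, s=F, a=F:
¬s = T
(¬s) ⊕ a = T ⊕ F = T
¬a = T
q ∧ (¬a) = F ∧ T = F
((¬s) ⊕ a) ∨ (q ∧ (¬a)) = T ∨ F = T

T


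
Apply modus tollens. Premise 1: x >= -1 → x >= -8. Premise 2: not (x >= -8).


Modus tollens: from (P → Q) and ¬Q, infer ¬P.
Q = 'x >= -8' is denied; since P → Q, P must also fail.

Not (x >= -1).


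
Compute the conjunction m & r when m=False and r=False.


Conjunction is true only when both operands are true.
Substitute: m=False, r=False.
False & False evaluates to False.

False


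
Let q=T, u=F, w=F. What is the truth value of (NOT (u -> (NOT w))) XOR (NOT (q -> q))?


Substitute q=T, u=F, w=F:
NOT w = T
u -> (NOT w) = F -> T = T
NOT (u -> (NOT w)) = F
q -> q = T -> T = T
NOT (q -> q) = F
(NOT (u -> (NOT w))) XOR (NOT (q -> q)) = F XOR F = F

F


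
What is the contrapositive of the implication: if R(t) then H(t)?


The contrapositive of (P → Q) is (¬Q → ¬P); it is logically equivalent to the original.
Here P = 'R(t)' and Q = 'H(t)'.

If not (H(t)), then not (R(t)).


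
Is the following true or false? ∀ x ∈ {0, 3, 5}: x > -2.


Evaluate the predicate on each element: 0:T, 3:T, 5:T.
Every element satisfies the predicate.

T


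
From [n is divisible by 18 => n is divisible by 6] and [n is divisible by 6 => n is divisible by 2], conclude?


Hypothetical syllogism: from (P → Q) and (Q → R), infer (P → R).
Chain the two implications through the shared middle term 'n is divisible by 6'.

n is divisible by 18 => n is divisible by 2


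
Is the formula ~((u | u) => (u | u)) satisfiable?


Check all 2 assignments over {u}:
u | φ
-----
False | False
True | False
No assignment makes the formula true.

Unsatisfiable.


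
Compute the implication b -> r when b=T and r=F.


Implication is false only when antecedent is true and consequent is false.
Substitute: b=T, r=F.
T -> F evaluates to F.

F


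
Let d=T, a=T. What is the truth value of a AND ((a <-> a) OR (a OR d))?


Substitute d=T, a=T:
a <-> a = T <-> T = T
a OR d = T OR T = T
(a <-> a) OR (a OR d) = T OR T = T
a AND ((a <-> a) OR (a OR d)) = T AND T = T

T


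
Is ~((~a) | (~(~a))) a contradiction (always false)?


Truth table over {a}:
a | φ
-----
False | False
True | False
Every row is false.

Yes, it is a contradiction.


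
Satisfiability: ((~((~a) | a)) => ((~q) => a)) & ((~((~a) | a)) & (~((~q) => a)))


Check all 4 assignments over {a, q}:
a | q | φ
---------
False | False | False
True | False | False
False | True | False
True | True | False
No assignment makes the formula true.

Unsatisfiable.


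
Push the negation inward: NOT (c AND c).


De Morgan: the negation of a conjunction is the disjunction of the negations.
Distribute NOT across AND, flipping it to OR, and negate each literal.

(NOT c) OR (NOT c)


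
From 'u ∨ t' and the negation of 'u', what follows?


Disjunctive syllogism: from (P ∨ Q) and ¬P, infer Q.
One disjunct, 'u', is ruled out; the other must hold.

t


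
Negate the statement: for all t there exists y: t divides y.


Negation flips each quantifier (∀↔∃) and negates the inner predicate.
¬(for all t there exists y: φ) = there exists t for all y: ¬φ.

there exists t for all y: NOT(t divides y)


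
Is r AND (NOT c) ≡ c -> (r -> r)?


Compare truth tables:
c | r | φ | ψ
-------------
F | F | F | T
T | F | F | T
F | T | T | T
T | T | F | T
They differ at row 1 (c=F, r=F): φ=F but ψ=T.

No, they are not logically equivalent.


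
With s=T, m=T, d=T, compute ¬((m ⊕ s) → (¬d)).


Substitute s=T, m=T, d=T:
m ⊕ s = T ⊕ T = F
¬d = F
(m ⊕ s) → (¬d) = F → F = T
¬((m ⊕ s) → (¬d)) = F

F


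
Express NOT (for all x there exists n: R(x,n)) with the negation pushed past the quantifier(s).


Negation flips each quantifier (∀↔∃) and negates the inner predicate.
¬(for all x there exists n: φ) = there exists x for all n: ¬φ.

there exists x for all n: NOT(R(x,n))


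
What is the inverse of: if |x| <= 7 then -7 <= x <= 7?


The inverse of (P → Q) is (¬P → ¬Q). It is equivalent to the converse, not to the original.
Here P = '|x| <= 7' and Q = '-7 <= x <= 7'.

If not (|x| <= 7), then not (-7 <= x <= 7).


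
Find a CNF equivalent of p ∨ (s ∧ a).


Step 1: Distribute ∨ over ∧: p ∨ (s ∧ a) = (p ∨ s) ∧ (p ∨ a).

(p ∨ s) ∧ (p ∨ a)


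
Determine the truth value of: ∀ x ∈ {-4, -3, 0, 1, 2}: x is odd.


Evaluate the predicate on each element: -4:F, -3:T, 0:F, 1:T, 2:F.
Counterexample x = -4 fails the predicate.

F


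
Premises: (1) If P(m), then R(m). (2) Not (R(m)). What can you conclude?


Modus tollens: from (P → Q) and ¬Q, infer ¬P.
Q = 'R(m)' is denied; since P → Q, P must also fail.

Not (P(m)).


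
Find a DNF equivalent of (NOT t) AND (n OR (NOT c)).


Step 1: Distribute ∧ over ∨: (¬t) ∧ (n ∨ (¬c)) = ((¬t) ∧ n) ∨ ((¬t) ∧ (¬c)).

((NOT t) AND n) OR ((NOT t) AND (NOT c))


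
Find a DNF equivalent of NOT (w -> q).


Step 1: Rewrite implication then negate: ¬(¬w ∨ q) = w ∧ ¬q.

w AND (NOT q)


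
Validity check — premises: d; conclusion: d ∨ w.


This matches the form of disjunction introduction: the conclusion follows in every model of the premises.

Valid.


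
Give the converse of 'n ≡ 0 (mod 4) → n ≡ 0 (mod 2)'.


The converse of (P → Q) is (Q → P). It is not in general equivalent to the original.
Here P = 'n ≡ 0 (mod 4)' and Q = 'n ≡ 0 (mod 2)'.

If n ≡ 0 (mod 2), then n ≡ 0 (mod 4).


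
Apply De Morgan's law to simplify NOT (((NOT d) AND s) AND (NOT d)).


De Morgan: the negation of a conjunction is the disjunction of the negations.
Distribute NOT across AND, flipping it to OR, and negate each literal.

(d OR (NOT s)) OR d


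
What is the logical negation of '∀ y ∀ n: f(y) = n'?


Negation flips each quantifier (∀↔∃) and negates the inner predicate.
¬(∀ y ∀ n: φ) = ∃ y ∃ n: ¬φ.

∃ y ∃ n: ¬(f(y) = n)


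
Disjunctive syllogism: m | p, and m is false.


Disjunctive syllogism: from (P ∨ Q) and ¬P, infer Q.
One disjunct, 'm', is ruled out; the other must hold.

p


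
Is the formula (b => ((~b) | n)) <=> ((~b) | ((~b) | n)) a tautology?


Build the truth table over {b, n}:
b | n | φ
---------
False | False | True
True | False | True
False | True | True
True | True | True
Every row evaluates to true.

Yes, it is a tautology.


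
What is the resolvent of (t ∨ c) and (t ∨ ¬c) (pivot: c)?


The clauses contain complementary literals c and ¬c.
Resolution eliminates this pair and disjoins the remaining literals (merging duplicates).

t


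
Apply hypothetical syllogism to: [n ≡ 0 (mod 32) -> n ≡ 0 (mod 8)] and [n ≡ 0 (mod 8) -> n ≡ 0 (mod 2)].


Hypothetical syllogism: from (P → Q) and (Q → R), infer (P → R).
Chain the two implications through the shared middle term 'n ≡ 0 (mod 8)'.

n ≡ 0 (mod 32) -> n ≡ 0 (mod 2)


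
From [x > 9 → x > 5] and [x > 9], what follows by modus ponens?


Modus ponens: from (P → Q) and P, infer Q.
P = 'x > 9' is asserted, and P → Q holds, so Q follows.

x > 5.


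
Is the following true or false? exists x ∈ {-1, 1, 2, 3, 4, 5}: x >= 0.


Evaluate the predicate on each element: -1:False, 1:True, 2:True, 3:True, 4:True, 5:True.
Witness x = 1 satisfies the predicate.

True


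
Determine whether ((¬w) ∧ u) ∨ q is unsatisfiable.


Truth table over {q, u, w}:
q | u | w | φ
-------------
F | F | F | F
T | F | F | T
F | T | F | T
T | T | F | T
F | F | T | F
T | F | T | T
F | T | T | F
T | T | T | T
Satisfying assignment at row 2: q=T, u=F, w=F gives T.

No, it is not a contradiction.


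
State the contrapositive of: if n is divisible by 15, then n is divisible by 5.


The contrapositive of (P → Q) is (¬Q → ¬P); it is logically equivalent to the original.
Here P = 'n is divisible by 15' and Q = 'n is divisible by 5'.

If not (n is divisible by 5), then not (n is divisible by 15).


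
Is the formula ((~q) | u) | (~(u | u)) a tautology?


Build the truth table over {q, u}:
q | u | φ
---------
False | False | True
True | False | True
False | True | True
True | True | True
Every row evaluates to true.

Yes, it is a tautology.


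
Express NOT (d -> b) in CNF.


Step 1: Rewrite d → b as ¬d ∨ b.
Step 2: Negate: ¬(¬d ∨ b) = d ∧ ¬b (De Morgan + double negation).

d AND (NOT b)


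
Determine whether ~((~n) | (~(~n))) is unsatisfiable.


Truth table over {n}:
n | φ
-----
False | False
True | False
Every row is false.

Yes, it is a contradiction.


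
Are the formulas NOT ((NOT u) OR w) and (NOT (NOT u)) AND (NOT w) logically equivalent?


Compare truth tables:
u | w | φ | ψ
-------------
F | F | F | F
T | F | T | T
F | T | F | F
T | T | F | F
The columns φ and ψ agree on every row.

Yes, they are logically equivalent.


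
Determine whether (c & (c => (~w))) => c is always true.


Build the truth table over {c, w}:
c | w | φ
---------
False | False | True
True | False | True
False | True | True
True | True | True
Every row evaluates to true.

Yes, it is a tautology.


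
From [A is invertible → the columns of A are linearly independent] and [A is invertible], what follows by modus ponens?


Modus ponens: from (P → Q) and P, infer Q.
P = 'A is invertible' is asserted, and P → Q holds, so Q follows.

the columns of A are linearly independent.


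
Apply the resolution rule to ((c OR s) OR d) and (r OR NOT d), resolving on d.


The clauses contain complementary literals d and NOTd.
Resolution eliminates this pair and disjoins the remaining literals (merging duplicates).

((c OR s) OR r)


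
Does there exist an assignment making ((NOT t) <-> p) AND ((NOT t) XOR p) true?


Check all 4 assignments over {p, t}:
p | t | φ
---------
F | F | F
T | F | F
F | T | F
T | T | F
No assignment makes the formula true.

Unsatisfiable.


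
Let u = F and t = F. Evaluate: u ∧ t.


Conjunction is true only when both operands are true.
Substitute: u=F, t=F.
F ∧ F evaluates to F.

F


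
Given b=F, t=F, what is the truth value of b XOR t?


Exclusive or is true when exactly one operand is true.
Substitute: b=F, t=F.
F XOR F evaluates to F.

F


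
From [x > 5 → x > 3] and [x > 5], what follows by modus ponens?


Modus ponens: from (P → Q) and P, infer Q.
P = 'x > 5' is asserted, and P → Q holds, so Q follows.

x > 3.


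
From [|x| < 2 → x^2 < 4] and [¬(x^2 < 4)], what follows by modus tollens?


Modus tollens: from (P → Q) and ¬Q, infer ¬P.
Q = 'x^2 < 4' is denied; since P → Q, P must also fail.

Not (|x| < 2).


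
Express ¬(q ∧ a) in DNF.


Step 1: Apply De Morgan: ¬(q ∧ a) = ¬q ∨ ¬a.

(¬q) ∨ (¬a)


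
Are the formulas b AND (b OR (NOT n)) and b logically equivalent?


Compare truth tables:
b | n | φ | ψ
-------------
F | F | F | F
T | F | T | T
F | T | F | F
T | T | T | T
The columns φ and ψ agree on every row.

Yes, they are logically equivalent.


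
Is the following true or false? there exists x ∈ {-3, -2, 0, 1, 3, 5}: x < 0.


Evaluate the predicate on each element: -3:T, -2:T, 0:F, 1:F, 3:F, 5:F.
Witness x = -3 satisfies the predicate.

T


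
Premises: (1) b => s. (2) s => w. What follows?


Hypothetical syllogism: from (P → Q) and (Q → R), infer (P → R).
Chain the two implications through the shared middle term 's'.

b => w


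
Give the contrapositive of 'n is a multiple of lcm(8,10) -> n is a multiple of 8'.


The contrapositive of (P → Q) is (¬Q → ¬P); it is logically equivalent to the original.
Here P = 'n is a multiple of lcm(8,10)' and Q = 'n is a multiple of 8'.

If not (n is a multiple of 8), then not (n is a multiple of lcm(8,10)).


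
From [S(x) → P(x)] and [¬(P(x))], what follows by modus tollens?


Modus tollens: from (P → Q) and ¬Q, infer ¬P.
Q = 'P(x)' is denied; since P → Q, P must also fail.

Not (S(x)).


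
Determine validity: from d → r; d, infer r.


This matches the form of modus ponens: the conclusion follows in every model of the premises.

Valid.


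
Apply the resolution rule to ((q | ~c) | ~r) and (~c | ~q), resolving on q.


The clauses contain complementary literals q and ~q.
Resolution eliminates this pair and disjoins the remaining literals (merging duplicates).

(~c | ~r)


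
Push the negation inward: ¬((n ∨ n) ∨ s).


De Morgan: the negation of a disjunction is the conjunction of the negations.
Distribute ¬ across ∨, flipping it to ∧, and negate each literal.

((¬n) ∧ (¬n)) ∧ (¬s)


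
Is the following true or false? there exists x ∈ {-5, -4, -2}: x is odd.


Evaluate the predicate on each element: -5:T, -4:F, -2:F.
Witness x = -5 satisfies the predicate.

T


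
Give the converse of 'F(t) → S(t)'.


The converse of (P → Q) is (Q → P). It is not in general equivalent to the original.
Here P = 'F(t)' and Q = 'S(t)'.

If S(t), then F(t).


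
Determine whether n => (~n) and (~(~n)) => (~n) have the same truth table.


Compare truth tables:
n | φ | ψ
---------
False | True | True
True | False | False
The columns φ and ψ agree on every row.

Yes, they are logically equivalent.


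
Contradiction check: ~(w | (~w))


Truth table over {w}:
w | φ
-----
False | False
True | False
Every row is false.

Yes, it is a contradiction.


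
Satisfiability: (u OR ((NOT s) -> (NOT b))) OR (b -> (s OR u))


Search for a satisfying assignment over {b, s, u}.
Try b=F, s=F, u=F: the formula evaluates to T.
A satisfying assignment exists.

Satisfiable.


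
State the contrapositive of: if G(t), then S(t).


The contrapositive of (P → Q) is (¬Q → ¬P); it is logically equivalent to the original.
Here P = 'G(t)' and Q = 'S(t)'.

If not (S(t)), then not (G(t)).


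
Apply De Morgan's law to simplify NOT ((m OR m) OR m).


De Morgan: the negation of a disjunction is the conjunction of the negations.
Distribute NOT across OR, flipping it to AND, and negate each literal.

((NOT m) AND (NOT m)) AND (NOT m)


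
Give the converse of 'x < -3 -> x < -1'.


The converse of (P → Q) is (Q → P). It is not in general equivalent to the original.
Here P = 'x < -3' and Q = 'x < -1'.

If x < -1, then x < -3.


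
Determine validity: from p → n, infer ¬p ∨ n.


This matches the form of material implication: the conclusion follows in every model of the premises.

Valid.


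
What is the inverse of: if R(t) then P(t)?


The inverse of (P → Q) is (¬P → ¬Q). It is equivalent to the converse, not to the original.
Here P = 'R(t)' and Q = 'P(t)'.

If not (R(t)), then not (P(t)).


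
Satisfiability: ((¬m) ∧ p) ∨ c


Search for a satisfying assignment over {c, m, p}.
Try c=T, m=F, p=F: the formula evaluates to T.
A satisfying assignment exists.

Satisfiable.


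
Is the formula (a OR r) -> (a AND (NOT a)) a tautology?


Build the truth table over {a, r}:
a | r | φ
---------
F | F | T
T | F | F
F | T | F
T | T | F
Counterexample at row 2: with a=T, r=F, the formula is F.

No, it is not a tautology.


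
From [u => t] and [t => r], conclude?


Hypothetical syllogism: from (P → Q) and (Q → R), infer (P → R).
Chain the two implications through the shared middle term 't'.

u => r


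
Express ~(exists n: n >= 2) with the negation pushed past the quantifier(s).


¬(forall x: φ) = exists x: ¬φ, and ¬(exists x: φ) = forall x: ¬φ.
Apply to the existential statement.

forall n: ~(n >= 2)


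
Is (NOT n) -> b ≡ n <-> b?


Compare truth tables:
b | n | φ | ψ
-------------
F | F | F | T
T | F | T | F
F | T | T | F
T | T | T | T
They differ at row 1 (b=F, n=F): φ=F but ψ=T.

No, they are not logically equivalent.


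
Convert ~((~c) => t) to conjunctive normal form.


Step 1: Rewrite (¬c) → t as ¬(¬c) ∨ t.
Step 2: Negate: ¬(¬(¬c) ∨ t) = (¬c) ∧ ¬t (De Morgan + double negation).

(~c) & (~t)


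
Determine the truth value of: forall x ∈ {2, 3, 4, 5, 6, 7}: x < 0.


Evaluate the predicate on each element: 2:False, 3:False, 4:False, 5:False, 6:False, 7:False.
Counterexample x = 2 fails the predicate.

False


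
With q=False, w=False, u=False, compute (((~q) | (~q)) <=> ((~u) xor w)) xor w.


Substitute q=False, w=False, u=False:
~q = True
~q = True
(~q) | (~q) = True | True = True
~u = True
(~u) xor w = True xor False = True
((~q) | (~q)) <=> ((~u) xor w) = True <=> True = True
(((~q) | (~q)) <=> ((~u) xor w)) xor w = True xor False = True

True


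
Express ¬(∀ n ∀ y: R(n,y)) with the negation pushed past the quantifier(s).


Negation flips each quantifier (∀↔∃) and negates the inner predicate.
¬(∀ n ∀ y: φ) = ∃ n ∃ y: ¬φ.

∃ n ∃ y: ¬(R(n,y))


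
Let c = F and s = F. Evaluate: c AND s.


Conjunction is true only when both operands are true.
Substitute: c=F, s=F.
F AND F evaluates to F.

F


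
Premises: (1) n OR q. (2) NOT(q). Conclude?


Disjunctive syllogism: from (P ∨ Q) and ¬P, infer Q.
One disjunct, 'q', is ruled out; the other must hold.

n


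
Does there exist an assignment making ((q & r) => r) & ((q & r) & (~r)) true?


Check all 4 assignments over {q, r}:
q | r | φ
---------
False | False | False
True | False | False
False | True | False
True | True | False
No assignment makes the formula true.

Unsatisfiable.


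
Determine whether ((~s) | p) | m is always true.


Build the truth table over {m, p, s}:
m | p | s | φ
-------------
False | False | False | True
True | False | False | True
False | True | False | True
True | True | False | True
False | False | True | False
True | False | True | True
False | True | True | True
True | True | True | True
Counterexample at row 5: with m=False, p=False, s=True, the formula is False.

No, it is not a tautology.


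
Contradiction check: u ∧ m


Truth table over {m, u}:
m | u | φ
---------
F | F | F
T | F | F
F | T | F
T | T | T
Satisfying assignment at row 4: m=T, u=T gives T.

No, it is not a contradiction.


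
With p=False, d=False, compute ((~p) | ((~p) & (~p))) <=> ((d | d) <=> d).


Substitute p=False, d=False:
~p = True
~p = True
~p = True
(~p) & (~p) = True & True = True
(~p) | ((~p) & (~p)) = True | True = True
d | d = False | False = False
(d | d) <=> d = False <=> False = True
((~p) | ((~p) & (~p))) <=> ((d | d) <=> d) = True <=> True = True

True


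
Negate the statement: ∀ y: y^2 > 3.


¬(∀ x: φ) = ∃ x: ¬φ, and ¬(∃ x: φ) = ∀ x: ¬φ.
Apply to the universal statement.

∃ y: ¬(y^2 > 3)


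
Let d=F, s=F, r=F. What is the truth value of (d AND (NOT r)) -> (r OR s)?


Substitute d=F, s=F, r=F:
NOT r = T
d AND (NOT r) = F AND T = F
r OR s = F OR F = F
(d AND (NOT r)) -> (r OR s) = F -> F = T

T


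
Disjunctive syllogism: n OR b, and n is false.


Disjunctive syllogism: from (P ∨ Q) and ¬P, infer Q.
One disjunct, 'n', is ruled out; the other must hold.

b


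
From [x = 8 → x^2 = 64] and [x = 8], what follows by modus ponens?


Modus ponens: from (P → Q) and P, infer Q.
P = 'x = 8' is asserted, and P → Q holds, so Q follows.

x^2 = 64.


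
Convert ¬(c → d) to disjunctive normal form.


Step 1: Rewrite implication then negate: ¬(¬c ∨ d) = c ∧ ¬d.

c ∧ (¬d)


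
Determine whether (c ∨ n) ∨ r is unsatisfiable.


Truth table over {c, n, r}:
c | n | r | φ
-------------
F | F | F | F
T | F | F | T
F | T | F | T
T | T | F | T
F | F | T | T
T | F | T | T
F | T | T | T
T | T | T | T
Satisfying assignment at row 2: c=T, n=F, r=F gives T.

No, it is not a contradiction.


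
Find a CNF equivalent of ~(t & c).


Step 1: Apply De Morgan: ¬(t ∧ c) = ¬t ∨ ¬c.

(~t) | (~c)


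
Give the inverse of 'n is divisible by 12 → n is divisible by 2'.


The inverse of (P → Q) is (¬P → ¬Q). It is equivalent to the converse, not to the original.
Here P = 'n is divisible by 12' and Q = 'n is divisible by 2'.

If not (n is divisible by 12), then not (n is divisible by 2).


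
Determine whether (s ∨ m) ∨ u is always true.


Build the truth table over {m, s, u}:
m | s | u | φ
-------------
F | F | F | F
T | F | F | T
F | T | F | T
T | T | F | T
F | F | T | T
T | F | T | T
F | T | T | T
T | T | T | T
Counterexample at row 1: with m=F, s=F, u=F, the formula is F.

No, it is not a tautology.


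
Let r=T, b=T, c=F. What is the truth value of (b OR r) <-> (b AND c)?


Substitute r=T, b=T, c=F:
b OR r = T OR T = T
b AND c = T AND F = F
(b OR r) <-> (b AND c) = T <-> F = F

F


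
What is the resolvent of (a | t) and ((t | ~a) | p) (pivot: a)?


The clauses contain complementary literals a and ~a.
Resolution eliminates this pair and disjoins the remaining literals (merging duplicates).

(t | p)


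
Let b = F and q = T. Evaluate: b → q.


Implication is false only when antecedent is true and consequent is false.
Substitute: b=F, q=T.
F → T evaluates to T.

T


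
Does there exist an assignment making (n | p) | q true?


Search for a satisfying assignment over {n, p, q}.
Try n=True, p=False, q=False: the formula evaluates to True.
A satisfying assignment exists.

Satisfiable.


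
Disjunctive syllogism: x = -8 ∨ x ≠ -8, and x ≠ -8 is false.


Disjunctive syllogism: from (P ∨ Q) and ¬P, infer Q.
One disjunct, 'x ≠ -8', is ruled out; the other must hold.

x = -8


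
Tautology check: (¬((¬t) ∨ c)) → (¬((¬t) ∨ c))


Build the truth table over {c, t}:
c | t | φ
---------
F | F | T
T | F | T
F | T | T
T | T | T
Every row evaluates to true.

Yes, it is a tautology.


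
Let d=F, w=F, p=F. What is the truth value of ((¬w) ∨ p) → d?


Substitute d=F, w=F, p=F:
¬w = T
(¬w) ∨ p = T ∨ F = T
((¬w) ∨ p) → d = T → F = F

F


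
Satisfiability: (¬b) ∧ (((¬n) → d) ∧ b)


Check all 8 assignments over {b, d, n}:
b | d | n | φ
-------------
F | F | F | F
T | F | F | F
F | T | F | F
T | T | F | F
F | F | T | F
T | F | T | F
F | T | T | F
T | T | T | F
No assignment makes the formula true.

Unsatisfiable.


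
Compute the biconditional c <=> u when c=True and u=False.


Biconditional is true when both operands have the same truth value.
Substitute: c=True, u=False.
True <=> False evaluates to False.

False


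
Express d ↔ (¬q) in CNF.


Step 1: Rewrite d ↔ (¬q) as (d → (¬q)) ∧ ((¬q) → d).
Step 2: Rewrite each implication as a disjunction.
Step 3: Eliminate any double negations (¬¬X = X).

((¬d) ∨ (¬q)) ∧ (q ∨ d)


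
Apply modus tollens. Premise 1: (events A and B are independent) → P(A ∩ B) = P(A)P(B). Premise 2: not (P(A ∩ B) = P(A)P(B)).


Modus tollens: from (P → Q) and ¬Q, infer ¬P.
Q = 'P(A ∩ B) = P(A)P(B)' is denied; since P → Q, P must also fail.

Not ((events A and B are independent)).


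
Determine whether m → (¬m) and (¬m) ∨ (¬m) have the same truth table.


Compare truth tables:
m | φ | ψ
---------
F | T | T
T | F | F
The columns φ and ψ agree on every row.

Yes, they are logically equivalent.


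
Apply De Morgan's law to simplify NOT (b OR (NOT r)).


De Morgan: the negation of a disjunction is the conjunction of the negations.
Distribute NOT across OR, flipping it to AND, and negate each literal.

(NOT b) AND r


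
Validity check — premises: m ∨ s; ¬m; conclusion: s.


This matches the form of disjunctive syllogism: the conclusion follows in every model of the premises.

Valid.


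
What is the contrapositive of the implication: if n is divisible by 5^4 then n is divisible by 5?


The contrapositive of (P → Q) is (¬Q → ¬P); it is logically equivalent to the original.
Here P = 'n is divisible by 5^4' and Q = 'n is divisible by 5'.

If not (n is divisible by 5), then not (n is divisible by 5^4).


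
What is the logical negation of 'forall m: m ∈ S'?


¬(forall x: φ) = exists x: ¬φ, and ¬(exists x: φ) = forall x: ¬φ.
Apply to the universal statement.

exists m: ~(m ∈ S)


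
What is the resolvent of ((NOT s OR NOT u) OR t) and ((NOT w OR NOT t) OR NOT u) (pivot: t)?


The clauses contain complementary literals t and NOTt.
Resolution eliminates this pair and disjoins the remaining literals (merging duplicates).

((NOT u OR NOT s) OR NOT w)


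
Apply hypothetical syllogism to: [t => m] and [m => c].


Hypothetical syllogism: from (P → Q) and (Q → R), infer (P → R).
Chain the two implications through the shared middle term 'm'.

t => c


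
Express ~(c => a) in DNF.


Step 1: Rewrite implication then negate: ¬(¬c ∨ a) = c ∧ ¬a.

c & (~a)


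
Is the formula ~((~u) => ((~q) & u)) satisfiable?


Search for a satisfying assignment over {q, u}.
Try q=False, u=False: the formula evaluates to True.
A satisfying assignment exists.

Satisfiable.


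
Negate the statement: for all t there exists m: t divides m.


Negation flips each quantifier (∀↔∃) and negates the inner predicate.
¬(for all t there exists m: φ) = there exists t for all m: ¬φ.

there exists t for all m: NOT(t divides m)


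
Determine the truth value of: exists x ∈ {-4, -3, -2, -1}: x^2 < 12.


Evaluate the predicate on each element: -4:False, -3:True, -2:True, -1:True.
Witness x = -3 satisfies the predicate.

True


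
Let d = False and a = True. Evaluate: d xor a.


Exclusive or is true when exactly one operand is true.
Substitute: d=False, a=True.
False xor True evaluates to True.

True


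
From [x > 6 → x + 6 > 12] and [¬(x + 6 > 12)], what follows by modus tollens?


Modus tollens: from (P → Q) and ¬Q, infer ¬P.
Q = 'x + 6 > 12' is denied; since P → Q, P must also fail.

Not (x > 6).


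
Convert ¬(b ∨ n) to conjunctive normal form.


Step 1: Apply De Morgan: ¬(b ∨ n) = ¬b ∧ ¬n.

(¬b) ∧ (¬n)


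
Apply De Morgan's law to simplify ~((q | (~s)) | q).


De Morgan: the negation of a disjunction is the conjunction of the negations.
Distribute ~ across |, flipping it to &, and negate each literal.

((~q) & s) & (~q)


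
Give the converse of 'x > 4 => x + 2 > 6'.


The converse of (P → Q) is (Q → P). It is not in general equivalent to the original.
Here P = 'x > 4' and Q = 'x + 2 > 6'.

If x + 2 > 6, then x > 4.


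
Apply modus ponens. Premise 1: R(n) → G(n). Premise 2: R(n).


Modus ponens: from (P → Q) and P, infer Q.
P = 'R(n)' is asserted, and P → Q holds, so Q follows.

G(n).


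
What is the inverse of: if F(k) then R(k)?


The inverse of (P → Q) is (¬P → ¬Q). It is equivalent to the converse, not to the original.
Here P = 'F(k)' and Q = 'R(k)'.

If not (F(k)), then not (R(k)).


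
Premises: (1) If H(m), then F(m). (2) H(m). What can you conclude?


Modus ponens: from (P → Q) and P, infer Q.
P = 'H(m)' is asserted, and P → Q holds, so Q follows.

F(m).


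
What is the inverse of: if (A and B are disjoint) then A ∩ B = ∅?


The inverse of (P → Q) is (¬P → ¬Q). It is equivalent to the converse, not to the original.
Here P = '(A and B are disjoint)' and Q = 'A ∩ B = ∅'.

If not ((A and B are disjoint)), then not (A ∩ B = ∅).


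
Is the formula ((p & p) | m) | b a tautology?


Build the truth table over {b, m, p}:
b | m | p | φ
-------------
False | False | False | False
True | False | False | True
False | True | False | True
True | True | False | True
False | False | True | True
True | False | True | True
False | True | True | True
True | True | True | True
Counterexample at row 1: with b=False, m=False, p=False, the formula is False.

No, it is not a tautology.


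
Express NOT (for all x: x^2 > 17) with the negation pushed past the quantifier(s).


¬(for all x: φ) = there exists x: ¬φ, and ¬(there exists x: φ) = for all x: ¬φ.
Apply to the universal statement.

there exists x: NOT(x^2 > 17)


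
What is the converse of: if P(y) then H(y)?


The converse of (P → Q) is (Q → P). It is not in general equivalent to the original.
Here P = 'P(y)' and Q = 'H(y)'.

If H(y), then P(y).


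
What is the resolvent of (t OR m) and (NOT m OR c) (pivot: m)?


The clauses contain complementary literals m and NOTm.
Resolution eliminates this pair and disjoins the remaining literals (merging duplicates).

(t OR c)


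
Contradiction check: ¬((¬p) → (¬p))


Truth table over {p}:
p | φ
-----
F | F
T | F
Every row is false.

Yes, it is a contradiction.


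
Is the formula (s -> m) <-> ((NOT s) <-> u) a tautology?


Build the truth table over {m, s, u}:
m | s | u | φ
-------------
F | F | F | F
T | F | F | F
F | T | F | F
T | T | F | T
F | F | T | T
T | F | T | T
F | T | T | T
T | T | T | F
Counterexample at row 1: with m=F, s=F, u=F, the formula is F.

No, it is not a tautology.


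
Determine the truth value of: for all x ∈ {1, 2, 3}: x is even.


Evaluate the predicate on each element: 1:F, 2:T, 3:F.
Counterexample x = 1 fails the predicate.

F


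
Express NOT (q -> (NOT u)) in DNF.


Step 1: Rewrite implication then negate: ¬(¬q ∨ (¬u)) = q ∧ ¬(¬u).
Step 2: Eliminate any double negations (¬¬X = X).

q AND u


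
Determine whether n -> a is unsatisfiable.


Truth table over {a, n}:
a | n | φ
---------
F | F | T
T | F | T
F | T | F
T | T | T
Satisfying assignment at row 1: a=F, n=F gives T.

No, it is not a contradiction.


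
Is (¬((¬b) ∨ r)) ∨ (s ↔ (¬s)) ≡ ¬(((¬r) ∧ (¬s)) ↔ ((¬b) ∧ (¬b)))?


Compare truth tables:
b | r | s | φ | ψ
-----------------
F | F | F | F | F
T | F | F | T | T
F | T | F | F | T
T | T | F | F | F
F | F | T | F | T
T | F | T | T | F
F | T | T | F | T
T | T | T | F | F
They differ at row 3 (b=F, r=T, s=F): φ=F but ψ=T.

No, they are not logically equivalent.


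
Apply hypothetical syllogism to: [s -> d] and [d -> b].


Hypothetical syllogism: from (P → Q) and (Q → R), infer (P → R).
Chain the two implications through the shared middle term 'd'.

s -> b


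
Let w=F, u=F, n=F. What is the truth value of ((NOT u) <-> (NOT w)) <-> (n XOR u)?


Substitute w=F, u=F, n=F:
NOT u = T
NOT w = T
(NOT u) <-> (NOT w) = T <-> T = T
n XOR u = F XOR F = F
((NOT u) <-> (NOT w)) <-> (n XOR u) = T <-> F = F

F


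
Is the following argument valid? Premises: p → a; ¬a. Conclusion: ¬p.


This matches the form of modus tollens: the conclusion follows in every model of the premises.

Valid.


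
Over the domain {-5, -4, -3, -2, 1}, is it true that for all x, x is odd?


Evaluate the predicate on each element: -5:T, -4:F, -3:T, -2:F, 1:T.
Counterexample x = -4 fails the predicate.

F


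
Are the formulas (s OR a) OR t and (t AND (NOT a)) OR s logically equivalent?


Compare truth tables:
a | s | t | φ | ψ
-----------------
F | F | F | F | F
T | F | F | T | F
F | T | F | T | T
T | T | F | T | T
F | F | T | T | T
T | F | T | T | F
F | T | T | T | T
T | T | T | T | T
They differ at row 2 (a=T, s=F, t=F): φ=T but ψ=F.

No, they are not logically equivalent.


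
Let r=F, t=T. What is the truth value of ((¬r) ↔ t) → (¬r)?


Substitute r=F, t=T:
¬r = T
(¬r) ↔ t = T ↔ T = T
¬r = T
((¬r) ↔ t) → (¬r) = T → T = T

T


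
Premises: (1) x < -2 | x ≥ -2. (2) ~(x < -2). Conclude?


Disjunctive syllogism: from (P ∨ Q) and ¬P, infer Q.
One disjunct, 'x < -2', is ruled out; the other must hold.

x ≥ -2


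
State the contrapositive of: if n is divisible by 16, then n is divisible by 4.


The contrapositive of (P → Q) is (¬Q → ¬P); it is logically equivalent to the original.
Here P = 'n is divisible by 16' and Q = 'n is divisible by 4'.

If not (n is divisible by 4), then not (n is divisible by 16).


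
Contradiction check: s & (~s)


Truth table over {s}:
s | φ
-----
False | False
True | False
Every row is false.

Yes, it is a contradiction.


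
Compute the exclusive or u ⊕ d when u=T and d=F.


Exclusive or is true when exactly one operand is true.
Substitute: u=T, d=F.
T ⊕ F evaluates to T.

T


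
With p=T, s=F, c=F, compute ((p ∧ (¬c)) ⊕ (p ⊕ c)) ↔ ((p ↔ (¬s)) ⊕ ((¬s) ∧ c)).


Substitute p=T, s=F, c=F:
¬c = T
p ∧ (¬c) = T ∧ T = T
p ⊕ c = T ⊕ F = T
(p ∧ (¬c)) ⊕ (p ⊕ c) = T ⊕ T = F
¬s = T
p ↔ (¬s) = T ↔ T = T
¬s = T
(¬s) ∧ c = T ∧ F = F
(p ↔ (¬s)) ⊕ ((¬s) ∧ c) = T ⊕ F = T
((p ∧ (¬c)) ⊕ (p ⊕ c)) ↔ ((p ↔ (¬s)) ⊕ ((¬s) ∧ c)) = F ↔ T = F

F


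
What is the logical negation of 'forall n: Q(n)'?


¬(forall x: φ) = exists x: ¬φ, and ¬(exists x: φ) = forall x: ¬φ.
Apply to the universal statement.

exists n: ~(Q(n))


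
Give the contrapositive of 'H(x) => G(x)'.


The contrapositive of (P → Q) is (¬Q → ¬P); it is logically equivalent to the original.
Here P = 'H(x)' and Q = 'G(x)'.

If not (G(x)), then not (H(x)).


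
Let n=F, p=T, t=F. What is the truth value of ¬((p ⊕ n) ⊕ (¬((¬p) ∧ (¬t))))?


Substitute n=F, p=T, t=F:
p ⊕ n = T ⊕ F = T
¬p = F
¬t = T
(¬p) ∧ (¬t) = F ∧ T = F
¬((¬p) ∧ (¬t)) = T
(p ⊕ n) ⊕ (¬((¬p) ∧ (¬t))) = T ⊕ T = F
¬((p ⊕ n) ⊕ (¬((¬p) ∧ (¬t)))) = T

T


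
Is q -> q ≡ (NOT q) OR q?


Compare truth tables:
q | φ | ψ
---------
F | T | T
T | T | T
The columns φ and ψ agree on every row.

Yes, they are logically equivalent.


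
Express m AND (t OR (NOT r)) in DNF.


Step 1: Distribute ∧ over ∨: m ∧ (t ∨ (¬r)) = (m ∧ t) ∨ (m ∧ (¬r)).

(m AND t) OR (m AND (NOT r))


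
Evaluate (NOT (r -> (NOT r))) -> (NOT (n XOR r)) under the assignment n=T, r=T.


Substitute n=T, r=T:
NOT r = F
r -> (NOT r) = T -> F = F
NOT (r -> (NOT r)) = T
n XOR r = T XOR T = F
NOT (n XOR r) = T
(NOT (r -> (NOT r))) -> (NOT (n XOR r)) = T -> T = T

T


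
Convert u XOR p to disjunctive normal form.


Step 1: u ⊕ p is true exactly when they disagree: (u ∧ ¬p) ∨ (¬u ∧ p).

(u AND (NOT p)) OR ((NOT u) AND p)


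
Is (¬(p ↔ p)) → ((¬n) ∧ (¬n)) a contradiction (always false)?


Truth table over {n, p}:
n | p | φ
---------
F | F | T
T | F | T
F | T | T
T | T | T
Satisfying assignment at row 1: n=F, p=F gives T.

No, it is not a contradiction.


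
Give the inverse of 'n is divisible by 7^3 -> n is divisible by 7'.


The inverse of (P → Q) is (¬P → ¬Q). It is equivalent to the converse, not to the original.
Here P = 'n is divisible by 7^3' and Q = 'n is divisible by 7'.

If not (n is divisible by 7^3), then not (n is divisible by 7).


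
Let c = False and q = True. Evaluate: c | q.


Disjunction is false only when both operands are false.
Substitute: c=False, q=True.
False | True evaluates to True.

True


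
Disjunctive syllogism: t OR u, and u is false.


Disjunctive syllogism: from (P ∨ Q) and ¬P, infer Q.
One disjunct, 'u', is ruled out; the other must hold.

t


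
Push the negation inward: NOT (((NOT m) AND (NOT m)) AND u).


De Morgan: the negation of a conjunction is the disjunction of the negations.
Distribute NOT across AND, flipping it to OR, and negate each literal.

(m OR m) OR (NOT u)


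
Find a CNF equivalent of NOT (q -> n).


Step 1: Rewrite q → n as ¬q ∨ n.
Step 2: Negate: ¬(¬q ∨ n) = q ∧ ¬n (De Morgan + double negation).

q AND (NOT n)


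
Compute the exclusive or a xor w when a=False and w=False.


Exclusive or is true when exactly one operand is true.
Substitute: a=False, w=False.
False xor False evaluates to False.

False


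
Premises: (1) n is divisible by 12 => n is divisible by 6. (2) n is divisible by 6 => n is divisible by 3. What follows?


Hypothetical syllogism: from (P → Q) and (Q → R), infer (P → R).
Chain the two implications through the shared middle term 'n is divisible by 6'.

n is divisible by 12 => n is divisible by 3


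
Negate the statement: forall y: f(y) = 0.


¬(forall x: φ) = exists x: ¬φ, and ¬(exists x: φ) = forall x: ¬φ.
Apply to the universal statement.

exists y: ~(f(y) = 0)


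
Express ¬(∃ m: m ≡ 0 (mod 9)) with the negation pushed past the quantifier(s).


¬(∀ x: φ) = ∃ x: ¬φ, and ¬(∃ x: φ) = ∀ x: ¬φ.
Apply to the existential statement.

∀ m: ¬(m ≡ 0 (mod 9))


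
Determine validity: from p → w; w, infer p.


This is affirming the consequent (fallacy). There exist truth assignments where the premises are all true but the conclusion is false.

Invalid.


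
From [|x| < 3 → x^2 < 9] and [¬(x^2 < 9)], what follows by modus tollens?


Modus tollens: from (P → Q) and ¬Q, infer ¬P.
Q = 'x^2 < 9' is denied; since P → Q, P must also fail.

Not (|x| < 3).
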